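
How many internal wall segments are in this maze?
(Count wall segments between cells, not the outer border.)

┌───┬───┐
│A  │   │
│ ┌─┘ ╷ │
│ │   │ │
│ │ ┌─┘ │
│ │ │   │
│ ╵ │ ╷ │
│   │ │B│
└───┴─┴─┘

Counting internal wall segments:
Total internal walls: 9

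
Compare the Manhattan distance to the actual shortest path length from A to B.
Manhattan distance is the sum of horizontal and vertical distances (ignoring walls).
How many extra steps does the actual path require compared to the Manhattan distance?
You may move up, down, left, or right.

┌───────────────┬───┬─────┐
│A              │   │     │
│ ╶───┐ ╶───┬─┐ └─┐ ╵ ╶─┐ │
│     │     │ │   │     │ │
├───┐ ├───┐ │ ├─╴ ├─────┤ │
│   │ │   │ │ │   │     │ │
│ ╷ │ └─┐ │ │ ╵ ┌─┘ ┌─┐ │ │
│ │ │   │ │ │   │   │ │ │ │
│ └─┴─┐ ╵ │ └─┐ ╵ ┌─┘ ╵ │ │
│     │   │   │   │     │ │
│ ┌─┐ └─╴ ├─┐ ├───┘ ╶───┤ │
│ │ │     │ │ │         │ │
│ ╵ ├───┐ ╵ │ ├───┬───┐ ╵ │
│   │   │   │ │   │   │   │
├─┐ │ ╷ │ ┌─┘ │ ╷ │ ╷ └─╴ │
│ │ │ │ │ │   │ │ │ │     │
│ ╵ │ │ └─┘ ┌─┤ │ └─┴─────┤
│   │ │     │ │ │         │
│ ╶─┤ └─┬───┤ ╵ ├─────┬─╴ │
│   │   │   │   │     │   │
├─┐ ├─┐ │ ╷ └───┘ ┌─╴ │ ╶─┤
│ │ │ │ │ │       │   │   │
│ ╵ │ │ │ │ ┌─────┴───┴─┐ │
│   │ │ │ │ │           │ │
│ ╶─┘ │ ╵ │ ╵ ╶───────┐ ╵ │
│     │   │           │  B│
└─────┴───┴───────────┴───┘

Manhattan distance: |12 - 0| + |12 - 0| = 24
Actual path length: 44
Extra steps: 44 - 24 = 20

Solution:

┌───────────────┬───┬─────┐
│A → → ↓        │   │     │
│ ╶───┐ ╶───┬─┐ └─┐ ╵ ╶─┐ │
│     │↳ → ↓│ │   │     │ │
├───┐ ├───┐ │ ├─╴ ├─────┤ │
│   │ │   │↓│ │   │     │ │
│ ╷ │ └─┐ │ │ ╵ ┌─┘ ┌─┐ │ │
│ │ │   │ │↓│   │   │ │ │ │
│ └─┴─┐ ╵ │ └─┐ ╵ ┌─┘ ╵ │ │
│     │   │↳ ↓│   │     │ │
│ ┌─┐ └─╴ ├─┐ ├───┘ ╶───┤ │
│ │ │     │ │↓│         │ │
│ ╵ ├───┐ ╵ │ ├───┬───┐ ╵ │
│   │↓ ↰│   │↓│   │   │   │
├─┐ │ ╷ │ ┌─┘ │ ╷ │ ╷ └─╴ │
│ │ │↓│↑│ │↓ ↲│ │ │ │     │
│ ╵ │ │ └─┘ ┌─┤ │ └─┴─────┤
│   │↓│↑ ← ↲│ │ │         │
│ ╶─┤ └─┬───┤ ╵ ├─────┬─╴ │
│   │↳ ↓│↱ ↓│   │     │   │
├─┐ ├─┐ │ ╷ └───┘ ┌─╴ │ ╶─┤
│ │ │ │↓│↑│↓      │   │   │
│ ╵ │ │ │ │ ┌─────┴───┴─┐ │
│   │ │↓│↑│↓│↱ → → → → ↓│ │
│ ╶─┘ │ ╵ │ ╵ ╶───────┐ ╵ │
│     │↳ ↑│↳ ↑        │↳ B│
└─────┴───┴───────────┴───┘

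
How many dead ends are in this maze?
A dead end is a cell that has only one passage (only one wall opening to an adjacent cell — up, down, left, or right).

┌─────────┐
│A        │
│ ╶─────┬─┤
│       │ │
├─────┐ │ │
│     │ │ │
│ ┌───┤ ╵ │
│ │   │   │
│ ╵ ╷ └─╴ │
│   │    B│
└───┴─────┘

Checking each cell for number of passages:

Dead ends found at positions:
  (0, 4)
  (1, 4)
  (2, 2)
Total dead ends: 3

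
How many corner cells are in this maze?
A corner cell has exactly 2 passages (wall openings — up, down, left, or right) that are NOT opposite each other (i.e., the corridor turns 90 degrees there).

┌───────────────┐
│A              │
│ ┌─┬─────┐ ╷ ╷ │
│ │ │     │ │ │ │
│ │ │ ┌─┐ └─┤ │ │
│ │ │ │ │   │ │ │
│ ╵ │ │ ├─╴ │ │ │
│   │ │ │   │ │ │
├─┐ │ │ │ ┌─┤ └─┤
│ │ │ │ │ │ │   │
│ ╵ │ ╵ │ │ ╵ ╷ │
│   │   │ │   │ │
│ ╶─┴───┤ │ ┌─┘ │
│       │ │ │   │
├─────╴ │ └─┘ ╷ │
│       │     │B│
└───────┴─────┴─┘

Counting corner cells (2 non-opposite passages):
Total corners: 20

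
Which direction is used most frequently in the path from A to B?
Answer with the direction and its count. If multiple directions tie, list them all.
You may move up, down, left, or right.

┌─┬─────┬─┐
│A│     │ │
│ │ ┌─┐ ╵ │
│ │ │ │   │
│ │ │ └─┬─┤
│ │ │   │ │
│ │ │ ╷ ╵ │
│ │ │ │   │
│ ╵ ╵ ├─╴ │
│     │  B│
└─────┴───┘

Directions: down, down, down, down, right, right, up, up, right, down, right, down
Counts: {'down': 6, 'right': 4, 'up': 2}
Most common: down (6 times)

Solution:

┌─┬─────┬─┐
│A│     │ │
│ │ ┌─┐ ╵ │
│↓│ │ │   │
│ │ │ └─┬─┤
│↓│ │↱ ↓│ │
│ │ │ ╷ ╵ │
│↓│ │↑│↳ ↓│
│ ╵ ╵ ├─╴ │
│↳ → ↑│  B│
└─────┴───┘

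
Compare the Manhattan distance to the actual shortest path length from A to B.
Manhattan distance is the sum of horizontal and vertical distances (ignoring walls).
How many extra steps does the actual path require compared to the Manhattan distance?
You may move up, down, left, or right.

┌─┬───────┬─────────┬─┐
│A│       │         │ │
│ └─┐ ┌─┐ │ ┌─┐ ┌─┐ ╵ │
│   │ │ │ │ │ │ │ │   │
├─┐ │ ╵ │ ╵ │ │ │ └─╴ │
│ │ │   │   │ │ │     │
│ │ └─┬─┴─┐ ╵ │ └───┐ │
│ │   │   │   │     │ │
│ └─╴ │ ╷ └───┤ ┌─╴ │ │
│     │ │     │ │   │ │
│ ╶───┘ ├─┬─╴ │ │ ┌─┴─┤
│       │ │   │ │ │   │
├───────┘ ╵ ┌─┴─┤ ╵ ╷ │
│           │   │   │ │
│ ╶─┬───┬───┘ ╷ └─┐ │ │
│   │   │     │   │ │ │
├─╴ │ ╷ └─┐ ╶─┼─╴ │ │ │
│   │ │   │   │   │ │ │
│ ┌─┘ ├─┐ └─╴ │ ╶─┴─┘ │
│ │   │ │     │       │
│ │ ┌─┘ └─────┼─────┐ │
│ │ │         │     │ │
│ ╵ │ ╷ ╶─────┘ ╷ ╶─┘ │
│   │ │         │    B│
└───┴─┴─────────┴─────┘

Manhattan distance: |11 - 0| + |10 - 0| = 21
Actual path length: 61
Extra steps: 61 - 21 = 40

Solution:

┌─┬───────┬─────────┬─┐
│A│       │         │ │
│ └─┐ ┌─┐ │ ┌─┐ ┌─┐ ╵ │
│↳ ↓│ │ │ │ │ │ │ │   │
├─┐ │ ╵ │ ╵ │ │ │ └─╴ │
│ │↓│   │   │ │ │     │
│ │ └─┬─┴─┐ ╵ │ └───┐ │
│ │↳ ↓│↱ ↓│   │     │ │
│ └─╴ │ ╷ └───┤ ┌─╴ │ │
│↓ ← ↲│↑│↳ → ↓│ │   │ │
│ ╶───┘ ├─┬─╴ │ │ ┌─┴─┤
│↳ → → ↑│ │↓ ↲│ │ │   │
├───────┘ ╵ ┌─┴─┤ ╵ ╷ │
│↓ ← ← ← ← ↲│↱ ↓│   │ │
│ ╶─┬───┬───┘ ╷ └─┐ │ │
│↳ ↓│↱ ↓│  ↱ ↑│↳ ↓│ │ │
├─╴ │ ╷ └─┐ ╶─┼─╴ │ │ │
│↓ ↲│↑│↳ ↓│↑ ↰│↓ ↲│ │ │
│ ┌─┘ ├─┐ └─╴ │ ╶─┴─┘ │
│↓│↱ ↑│ │↳ → ↑│↳ → → ↓│
│ │ ┌─┘ └─────┼─────┐ │
│↓│↑│         │     │↓│
│ ╵ │ ╷ ╶─────┘ ╷ ╶─┘ │
│↳ ↑│ │         │    B│
└───┴─┴─────────┴─────┘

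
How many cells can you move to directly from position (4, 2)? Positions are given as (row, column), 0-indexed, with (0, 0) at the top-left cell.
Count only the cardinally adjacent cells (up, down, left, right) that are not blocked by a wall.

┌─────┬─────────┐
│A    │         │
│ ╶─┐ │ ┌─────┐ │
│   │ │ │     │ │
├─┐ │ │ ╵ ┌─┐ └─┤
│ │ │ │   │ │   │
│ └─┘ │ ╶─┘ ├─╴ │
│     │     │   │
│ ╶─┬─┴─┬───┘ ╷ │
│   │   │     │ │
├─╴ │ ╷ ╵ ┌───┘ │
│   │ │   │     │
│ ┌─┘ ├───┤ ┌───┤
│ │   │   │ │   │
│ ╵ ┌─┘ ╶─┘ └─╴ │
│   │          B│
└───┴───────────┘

Checking passable neighbors of (4, 2):
Neighbors: (5, 2), (4, 3)
Count: 2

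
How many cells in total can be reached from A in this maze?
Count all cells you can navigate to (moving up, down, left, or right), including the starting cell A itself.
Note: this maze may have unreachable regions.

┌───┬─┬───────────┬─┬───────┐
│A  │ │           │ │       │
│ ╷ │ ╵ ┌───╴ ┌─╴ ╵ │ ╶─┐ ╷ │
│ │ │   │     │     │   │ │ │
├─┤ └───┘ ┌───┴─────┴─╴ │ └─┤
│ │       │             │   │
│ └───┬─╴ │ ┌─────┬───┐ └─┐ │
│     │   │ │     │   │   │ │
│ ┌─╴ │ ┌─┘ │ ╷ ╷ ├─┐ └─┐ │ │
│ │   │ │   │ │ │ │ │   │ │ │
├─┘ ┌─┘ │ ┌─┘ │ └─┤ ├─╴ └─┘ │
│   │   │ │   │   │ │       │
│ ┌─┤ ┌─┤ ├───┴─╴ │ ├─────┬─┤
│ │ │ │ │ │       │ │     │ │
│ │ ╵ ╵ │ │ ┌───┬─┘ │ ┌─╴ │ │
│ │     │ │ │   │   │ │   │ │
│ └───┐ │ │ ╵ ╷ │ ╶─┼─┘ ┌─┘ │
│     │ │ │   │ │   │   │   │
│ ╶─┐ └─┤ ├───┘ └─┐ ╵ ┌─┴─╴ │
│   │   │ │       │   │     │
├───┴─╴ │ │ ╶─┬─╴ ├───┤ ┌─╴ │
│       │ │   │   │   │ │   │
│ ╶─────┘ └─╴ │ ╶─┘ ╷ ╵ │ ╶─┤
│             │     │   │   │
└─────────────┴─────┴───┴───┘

Using BFS/flood-fill to find all reachable cells from A:
Maze size: 12 × 14 = 168 total cells
132 cell(s) are walled off and cannot be reached from A.
Reachable cells: 36

Reachable region (· marks reachable cells):

┌───┬─┬───────────┬─┬───────┐
│A ·│·│· · · · · ·│·│       │
│ ╷ │ ╵ ┌───╴ ┌─╴ ╵ │ ╶─┐ ╷ │
│·│·│· ·│· · ·│· · ·│   │ │ │
├─┤ └───┘ ┌───┴─────┴─╴ │ └─┤
│ │· · · ·│             │   │
│ └───┬─╴ │ ┌─────┬───┐ └─┐ │
│     │· ·│ │     │   │   │ │
│ ┌─╴ │ ┌─┘ │ ╷ ╷ ├─┐ └─┐ │ │
│ │   │·│   │ │ │ │ │   │ │ │
├─┘ ┌─┘ │ ┌─┘ │ └─┤ ├─╴ └─┘ │
│   │· ·│ │   │   │ │       │
│ ┌─┤ ┌─┤ ├───┴─╴ │ ├─────┬─┤
│ │·│·│·│ │       │ │     │ │
│ │ ╵ ╵ │ │ ┌───┬─┘ │ ┌─╴ │ │
│ │· · ·│ │ │   │   │ │   │ │
│ └───┐ │ │ ╵ ╷ │ ╶─┼─┘ ┌─┘ │
│     │·│ │   │ │   │   │   │
│ ╶─┐ └─┤ ├───┘ └─┐ ╵ ┌─┴─╴ │
│   │   │ │       │   │     │
├───┴─╴ │ │ ╶─┬─╴ ├───┤ ┌─╴ │
│       │ │   │   │   │ │   │
│ ╶─────┘ └─╴ │ ╶─┘ ╷ ╵ │ ╶─┤
│             │     │   │   │
└─────────────┴─────┴───┴───┘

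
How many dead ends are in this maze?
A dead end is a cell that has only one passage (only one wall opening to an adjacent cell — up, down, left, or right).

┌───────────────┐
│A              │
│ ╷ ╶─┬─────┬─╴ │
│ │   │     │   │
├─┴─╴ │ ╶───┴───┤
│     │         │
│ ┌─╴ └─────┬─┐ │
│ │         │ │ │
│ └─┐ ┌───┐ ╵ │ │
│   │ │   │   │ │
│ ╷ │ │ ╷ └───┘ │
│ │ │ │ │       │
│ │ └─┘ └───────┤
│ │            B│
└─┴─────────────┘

Checking each cell for number of passages:

Dead ends found at positions:
  (1, 0)
  (1, 5)
  (1, 6)
  (3, 1)
  (3, 6)
  (5, 2)
  (6, 0)
  (6, 7)
Total dead ends: 8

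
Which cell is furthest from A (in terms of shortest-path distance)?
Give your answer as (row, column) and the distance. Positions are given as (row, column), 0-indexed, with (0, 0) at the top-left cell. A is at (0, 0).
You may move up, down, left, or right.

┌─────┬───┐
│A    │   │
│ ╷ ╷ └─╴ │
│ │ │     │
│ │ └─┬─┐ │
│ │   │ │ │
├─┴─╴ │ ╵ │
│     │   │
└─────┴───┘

Computing BFS distances from A to all cells:
Furthest cell: (2, 3)
Distance: 9 steps

Path from A to the furthest cell:

┌─────┬───┐
│A → ↓│   │
│ ╷ ╷ └─╴ │
│ │ │↳ → ↓│
│ │ └─┬─┐ │
│ │   │B│↓│
├─┴─╴ │ ╵ │
│     │↑ ↲│
└─────┴───┘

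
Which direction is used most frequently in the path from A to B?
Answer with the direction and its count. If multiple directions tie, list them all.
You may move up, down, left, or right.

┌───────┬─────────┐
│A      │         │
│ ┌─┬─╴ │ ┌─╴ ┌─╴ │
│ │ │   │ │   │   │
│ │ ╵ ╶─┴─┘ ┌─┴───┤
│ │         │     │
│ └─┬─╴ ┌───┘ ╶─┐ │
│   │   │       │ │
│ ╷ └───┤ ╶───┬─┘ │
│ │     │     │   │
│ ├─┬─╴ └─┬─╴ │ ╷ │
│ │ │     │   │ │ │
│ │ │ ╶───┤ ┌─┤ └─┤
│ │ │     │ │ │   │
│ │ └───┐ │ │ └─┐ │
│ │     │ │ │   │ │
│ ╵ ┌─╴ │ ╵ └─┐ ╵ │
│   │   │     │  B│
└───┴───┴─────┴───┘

Directions: down, down, down, right, down, right, right, down, left, down, right, right, down, down, right, up, up, up, right, up, left, left, up, right, right, up, right, right, down, down, left, down, down, right, down, down
Counts: {'down': 14, 'right': 12, 'left': 4, 'up': 6}
Most common: down (14 times)

Solution:

┌───────┬─────────┐
│A      │         │
│ ┌─┬─╴ │ ┌─╴ ┌─╴ │
│↓│ │   │ │   │   │
│ │ ╵ ╶─┴─┘ ┌─┴───┤
│↓│         │↱ → ↓│
│ └─┬─╴ ┌───┘ ╶─┐ │
│↳ ↓│   │↱ → ↑  │↓│
│ ╷ └───┤ ╶───┬─┘ │
│ │↳ → ↓│↑ ← ↰│↓ ↲│
│ ├─┬─╴ └─┬─╴ │ ╷ │
│ │ │↓ ↲  │↱ ↑│↓│ │
│ │ │ ╶───┤ ┌─┤ └─┤
│ │ │↳ → ↓│↑│ │↳ ↓│
│ │ └───┐ │ │ └─┐ │
│ │     │↓│↑│   │↓│
│ ╵ ┌─╴ │ ╵ └─┐ ╵ │
│   │   │↳ ↑  │  B│
└───┴───┴─────┴───┘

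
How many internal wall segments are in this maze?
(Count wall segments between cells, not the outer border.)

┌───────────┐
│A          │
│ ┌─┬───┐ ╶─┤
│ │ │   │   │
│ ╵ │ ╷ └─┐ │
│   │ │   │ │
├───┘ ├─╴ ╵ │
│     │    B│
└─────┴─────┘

Counting internal wall segments:
Total internal walls: 15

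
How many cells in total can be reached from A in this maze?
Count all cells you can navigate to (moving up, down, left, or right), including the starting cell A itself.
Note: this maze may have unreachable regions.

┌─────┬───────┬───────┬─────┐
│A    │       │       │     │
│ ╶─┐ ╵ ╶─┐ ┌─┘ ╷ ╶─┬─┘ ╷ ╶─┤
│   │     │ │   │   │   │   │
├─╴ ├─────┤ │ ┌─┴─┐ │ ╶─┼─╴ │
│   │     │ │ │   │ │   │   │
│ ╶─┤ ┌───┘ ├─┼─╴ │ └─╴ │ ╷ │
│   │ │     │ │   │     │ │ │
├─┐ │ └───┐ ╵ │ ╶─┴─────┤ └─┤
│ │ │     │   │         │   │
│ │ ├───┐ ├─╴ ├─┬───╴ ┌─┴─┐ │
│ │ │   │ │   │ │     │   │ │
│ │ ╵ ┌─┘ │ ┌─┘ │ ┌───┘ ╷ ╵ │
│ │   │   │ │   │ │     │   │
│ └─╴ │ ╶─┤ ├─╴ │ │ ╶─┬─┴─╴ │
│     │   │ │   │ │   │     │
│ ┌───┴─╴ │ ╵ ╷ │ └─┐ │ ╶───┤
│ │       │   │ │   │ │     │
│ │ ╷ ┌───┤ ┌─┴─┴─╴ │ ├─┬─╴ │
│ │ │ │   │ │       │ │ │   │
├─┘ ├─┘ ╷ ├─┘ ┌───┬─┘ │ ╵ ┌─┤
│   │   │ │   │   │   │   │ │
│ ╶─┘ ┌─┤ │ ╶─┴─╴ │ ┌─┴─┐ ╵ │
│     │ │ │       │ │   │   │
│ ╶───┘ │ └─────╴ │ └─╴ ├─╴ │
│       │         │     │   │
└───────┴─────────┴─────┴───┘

Using BFS/flood-fill to find all reachable cells from A:
Maze size: 13 × 14 = 182 total cells
131 cell(s) are walled off and cannot be reached from A.
Reachable cells: 51

Reachable region (· marks reachable cells):

┌─────┬───────┬───────┬─────┐
│A · ·│· · · ·│       │     │
│ ╶─┐ ╵ ╶─┐ ┌─┘ ╷ ╶─┬─┘ ╷ ╶─┤
│· ·│· · ·│·│   │   │   │   │
├─╴ ├─────┤ │ ┌─┴─┐ │ ╶─┼─╴ │
│· ·│     │·│ │   │ │   │   │
│ ╶─┤ ┌───┘ ├─┼─╴ │ └─╴ │ ╷ │
│· ·│ │· · ·│·│   │     │ │ │
├─┐ │ └───┐ ╵ │ ╶─┴─────┤ └─┤
│·│·│     │· ·│         │   │
│ │ ├───┐ ├─╴ ├─┬───╴ ┌─┴─┐ │
│·│·│· ·│ │· ·│·│     │   │ │
│ │ ╵ ┌─┘ │ ┌─┘ │ ┌───┘ ╷ ╵ │
│·│· ·│   │·│· ·│ │     │   │
│ └─╴ │ ╶─┤ ├─╴ │ │ ╶─┬─┴─╴ │
│· · ·│   │·│· ·│ │   │     │
│ ┌───┴─╴ │ ╵ ╷ │ └─┐ │ ╶───┤
│·│       │· ·│·│   │ │     │
│ │ ╷ ┌───┤ ┌─┴─┴─╴ │ ├─┬─╴ │
│·│ │ │   │·│       │ │ │   │
├─┘ ├─┘ ╷ ├─┘ ┌───┬─┘ │ ╵ ┌─┤
│   │   │ │   │   │   │   │ │
│ ╶─┘ ┌─┤ │ ╶─┴─╴ │ ┌─┴─┐ ╵ │
│     │ │ │       │ │   │   │
│ ╶───┘ │ └─────╴ │ └─╴ ├─╴ │
│       │         │     │   │
└───────┴─────────┴─────┴───┘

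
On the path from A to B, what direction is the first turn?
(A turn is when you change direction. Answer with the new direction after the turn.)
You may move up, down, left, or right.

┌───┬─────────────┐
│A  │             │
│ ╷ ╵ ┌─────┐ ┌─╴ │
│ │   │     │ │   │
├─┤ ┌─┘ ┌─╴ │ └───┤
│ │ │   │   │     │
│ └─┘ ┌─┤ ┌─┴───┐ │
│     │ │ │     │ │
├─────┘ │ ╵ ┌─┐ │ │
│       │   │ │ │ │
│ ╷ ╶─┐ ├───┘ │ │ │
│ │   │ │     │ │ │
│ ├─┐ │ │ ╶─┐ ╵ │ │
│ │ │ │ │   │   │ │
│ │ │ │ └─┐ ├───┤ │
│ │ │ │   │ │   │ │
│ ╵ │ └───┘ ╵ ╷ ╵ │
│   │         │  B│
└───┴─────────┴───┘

Directions: right, down, right, up, right, right, right, right, down, down, right, right, down, down, down, down, down, down
First turn direction: down

Solution:

┌───┬─────────────┐
│A ↓│↱ → → → ↓    │
│ ╷ ╵ ┌─────┐ ┌─╴ │
│ │↳ ↑│     │↓│   │
├─┤ ┌─┘ ┌─╴ │ └───┤
│ │ │   │   │↳ → ↓│
│ └─┘ ┌─┤ ┌─┴───┐ │
│     │ │ │     │↓│
├─────┘ │ ╵ ┌─┐ │ │
│       │   │ │ │↓│
│ ╷ ╶─┐ ├───┘ │ │ │
│ │   │ │     │ │↓│
│ ├─┐ │ │ ╶─┐ ╵ │ │
│ │ │ │ │   │   │↓│
│ │ │ │ └─┐ ├───┤ │
│ │ │ │   │ │   │↓│
│ ╵ │ └───┘ ╵ ╷ ╵ │
│   │         │  B│
└───┴─────────┴───┘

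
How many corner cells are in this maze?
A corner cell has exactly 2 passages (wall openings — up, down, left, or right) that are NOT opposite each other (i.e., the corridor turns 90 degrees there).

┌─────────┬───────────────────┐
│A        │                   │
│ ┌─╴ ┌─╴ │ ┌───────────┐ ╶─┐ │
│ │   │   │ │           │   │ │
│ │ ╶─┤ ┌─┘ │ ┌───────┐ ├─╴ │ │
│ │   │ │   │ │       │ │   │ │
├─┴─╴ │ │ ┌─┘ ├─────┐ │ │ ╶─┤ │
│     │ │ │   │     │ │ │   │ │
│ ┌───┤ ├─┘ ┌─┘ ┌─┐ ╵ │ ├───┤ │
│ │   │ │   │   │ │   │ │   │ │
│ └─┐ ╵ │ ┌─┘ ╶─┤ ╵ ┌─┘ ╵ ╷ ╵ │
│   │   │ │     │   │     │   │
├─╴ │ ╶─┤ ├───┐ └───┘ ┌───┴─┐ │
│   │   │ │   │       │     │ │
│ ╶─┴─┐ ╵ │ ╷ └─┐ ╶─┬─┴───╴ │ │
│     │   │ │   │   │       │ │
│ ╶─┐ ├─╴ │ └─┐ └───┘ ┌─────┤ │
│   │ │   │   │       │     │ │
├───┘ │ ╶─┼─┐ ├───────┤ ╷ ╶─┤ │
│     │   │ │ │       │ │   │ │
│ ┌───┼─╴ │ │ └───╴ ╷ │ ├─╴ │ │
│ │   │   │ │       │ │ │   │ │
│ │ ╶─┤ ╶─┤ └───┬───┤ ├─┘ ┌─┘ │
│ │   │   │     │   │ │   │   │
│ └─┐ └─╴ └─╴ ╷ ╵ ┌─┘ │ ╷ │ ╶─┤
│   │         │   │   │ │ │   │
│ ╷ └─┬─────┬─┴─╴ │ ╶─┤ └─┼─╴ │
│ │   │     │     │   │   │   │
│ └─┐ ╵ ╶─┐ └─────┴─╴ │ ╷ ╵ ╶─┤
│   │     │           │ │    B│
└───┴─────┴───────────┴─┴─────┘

Counting corner cells (2 non-opposite passages):
Total corners: 114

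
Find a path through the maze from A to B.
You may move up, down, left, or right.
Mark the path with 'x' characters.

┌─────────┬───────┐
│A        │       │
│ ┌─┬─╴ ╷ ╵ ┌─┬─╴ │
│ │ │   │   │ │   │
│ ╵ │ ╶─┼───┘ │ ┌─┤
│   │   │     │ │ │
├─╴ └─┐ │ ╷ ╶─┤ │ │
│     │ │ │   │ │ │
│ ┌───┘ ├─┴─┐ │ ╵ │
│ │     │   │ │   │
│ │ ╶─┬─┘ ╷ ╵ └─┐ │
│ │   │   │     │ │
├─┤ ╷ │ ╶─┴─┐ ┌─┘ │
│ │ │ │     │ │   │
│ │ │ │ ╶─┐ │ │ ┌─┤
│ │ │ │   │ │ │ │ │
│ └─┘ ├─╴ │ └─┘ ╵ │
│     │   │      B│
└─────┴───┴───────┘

Finding the shortest path through the maze:
Path length: 22 steps
Directions: right → right → right → right → down → right → up → right → right → right → down → left → down → down → down → right → down → down → left → down → down → right

Solution:

┌─────────┬───────┐
│A x x x x│x x x x│
│ ┌─┬─╴ ╷ ╵ ┌─┬─╴ │
│ │ │   │x x│ │x x│
│ ╵ │ ╶─┼───┘ │ ┌─┤
│   │   │     │x│ │
├─╴ └─┐ │ ╷ ╶─┤ │ │
│     │ │ │   │x│ │
│ ┌───┘ ├─┴─┐ │ ╵ │
│ │     │   │ │x x│
│ │ ╶─┬─┘ ╷ ╵ └─┐ │
│ │   │   │     │x│
├─┤ ╷ │ ╶─┴─┐ ┌─┘ │
│ │ │ │     │ │x x│
│ │ │ │ ╶─┐ │ │ ┌─┤
│ │ │ │   │ │ │x│ │
│ └─┘ ├─╴ │ └─┘ ╵ │
│     │   │    x B│
└─────┴───┴───────┘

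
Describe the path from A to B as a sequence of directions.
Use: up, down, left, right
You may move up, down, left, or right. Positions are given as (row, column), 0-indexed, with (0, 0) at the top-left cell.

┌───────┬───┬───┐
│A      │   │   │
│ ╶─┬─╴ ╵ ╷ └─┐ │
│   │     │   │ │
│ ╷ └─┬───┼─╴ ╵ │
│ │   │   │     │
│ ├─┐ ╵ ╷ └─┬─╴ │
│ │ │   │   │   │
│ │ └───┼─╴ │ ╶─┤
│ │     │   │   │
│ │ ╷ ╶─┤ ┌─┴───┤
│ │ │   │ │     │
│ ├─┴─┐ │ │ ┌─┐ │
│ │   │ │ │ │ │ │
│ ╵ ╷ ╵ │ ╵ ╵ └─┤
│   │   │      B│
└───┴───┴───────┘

Finding the path and converting it to directions:
Path through cells: (0,0) → (1,0) → (1,1) → (2,1) → (2,2) → (3,2) → (3,3) → (2,3) → (2,4) → (3,4) → (3,5) → (4,5) → (4,4) → (5,4) → (6,4) → (7,4) → (7,5) → (7,6) → (7,7)
Directions: down, right, down, right, down, right, up, right, down, right, down, left, down, down, down, right, right, right

Solution:

┌───────┬───┬───┐
│A      │   │   │
│ ╶─┬─╴ ╵ ╷ └─┐ │
│↳ ↓│     │   │ │
│ ╷ └─┬───┼─╴ ╵ │
│ │↳ ↓│↱ ↓│     │
│ ├─┐ ╵ ╷ └─┬─╴ │
│ │ │↳ ↑│↳ ↓│   │
│ │ └───┼─╴ │ ╶─┤
│ │     │↓ ↲│   │
│ │ ╷ ╶─┤ ┌─┴───┤
│ │ │   │↓│     │
│ ├─┴─┐ │ │ ┌─┐ │
│ │   │ │↓│ │ │ │
│ ╵ ╷ ╵ │ ╵ ╵ └─┤
│   │   │↳ → → B│
└───┴───┴───────┘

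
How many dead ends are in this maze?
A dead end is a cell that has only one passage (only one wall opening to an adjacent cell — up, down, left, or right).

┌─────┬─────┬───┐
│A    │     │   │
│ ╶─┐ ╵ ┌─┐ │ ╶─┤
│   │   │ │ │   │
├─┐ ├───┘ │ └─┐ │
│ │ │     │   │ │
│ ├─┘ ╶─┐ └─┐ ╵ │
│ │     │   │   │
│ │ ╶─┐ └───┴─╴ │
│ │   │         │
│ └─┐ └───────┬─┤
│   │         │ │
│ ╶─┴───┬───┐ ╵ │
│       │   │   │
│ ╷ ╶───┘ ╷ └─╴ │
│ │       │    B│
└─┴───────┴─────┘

Checking each cell for number of passages:

Dead ends found at positions:
  (0, 7)
  (1, 4)
  (2, 0)
  (2, 1)
  (3, 5)
  (5, 1)
  (5, 7)
  (6, 3)
  (7, 0)
Total dead ends: 9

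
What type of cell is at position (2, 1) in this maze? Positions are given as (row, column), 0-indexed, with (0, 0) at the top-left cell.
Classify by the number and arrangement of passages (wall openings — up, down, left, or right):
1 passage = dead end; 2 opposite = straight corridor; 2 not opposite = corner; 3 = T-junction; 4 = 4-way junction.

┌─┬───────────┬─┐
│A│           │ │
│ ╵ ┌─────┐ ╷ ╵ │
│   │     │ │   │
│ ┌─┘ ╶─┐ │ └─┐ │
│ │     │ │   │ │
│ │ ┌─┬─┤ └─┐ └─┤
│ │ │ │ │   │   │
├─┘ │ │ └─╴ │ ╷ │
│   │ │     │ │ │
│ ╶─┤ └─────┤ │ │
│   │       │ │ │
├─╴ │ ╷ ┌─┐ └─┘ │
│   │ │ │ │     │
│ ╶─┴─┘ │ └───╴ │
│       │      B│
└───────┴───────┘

Checking cell at (2, 1):
Number of passages: 2
Cell type: corner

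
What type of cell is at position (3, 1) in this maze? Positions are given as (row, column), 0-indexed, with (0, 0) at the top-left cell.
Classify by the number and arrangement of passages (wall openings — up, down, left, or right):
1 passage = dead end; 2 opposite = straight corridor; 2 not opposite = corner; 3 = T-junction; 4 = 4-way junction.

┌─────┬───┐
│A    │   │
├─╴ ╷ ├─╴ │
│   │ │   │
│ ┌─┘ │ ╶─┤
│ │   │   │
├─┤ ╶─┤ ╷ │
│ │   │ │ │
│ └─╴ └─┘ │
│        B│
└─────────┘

Checking cell at (3, 1):
Number of passages: 2
Cell type: corner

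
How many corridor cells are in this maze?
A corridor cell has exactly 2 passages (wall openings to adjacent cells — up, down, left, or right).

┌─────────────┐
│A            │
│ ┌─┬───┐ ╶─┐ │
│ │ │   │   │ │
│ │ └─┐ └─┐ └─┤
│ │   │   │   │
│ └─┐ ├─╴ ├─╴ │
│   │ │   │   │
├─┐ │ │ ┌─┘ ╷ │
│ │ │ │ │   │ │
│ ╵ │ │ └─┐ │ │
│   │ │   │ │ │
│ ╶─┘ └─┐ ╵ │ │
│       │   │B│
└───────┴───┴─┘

Counting cells with exactly 2 passages:
Total corridor cells: 37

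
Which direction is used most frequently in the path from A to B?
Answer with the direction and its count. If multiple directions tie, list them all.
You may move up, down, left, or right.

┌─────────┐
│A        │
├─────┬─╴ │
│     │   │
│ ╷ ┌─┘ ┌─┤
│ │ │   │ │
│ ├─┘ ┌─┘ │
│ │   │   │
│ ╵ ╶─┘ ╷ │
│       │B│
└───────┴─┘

Directions: right, right, right, right, down, left, down, left, down, left, down, right, right, up, right, down
Counts: {'right': 7, 'down': 5, 'left': 3, 'up': 1}
Most common: right (7 times)

Solution:

┌─────────┐
│A → → → ↓│
├─────┬─╴ │
│     │↓ ↲│
│ ╷ ┌─┘ ┌─┤
│ │ │↓ ↲│ │
│ ├─┘ ┌─┘ │
│ │↓ ↲│↱ ↓│
│ ╵ ╶─┘ ╷ │
│  ↳ → ↑│B│
└───────┴─┘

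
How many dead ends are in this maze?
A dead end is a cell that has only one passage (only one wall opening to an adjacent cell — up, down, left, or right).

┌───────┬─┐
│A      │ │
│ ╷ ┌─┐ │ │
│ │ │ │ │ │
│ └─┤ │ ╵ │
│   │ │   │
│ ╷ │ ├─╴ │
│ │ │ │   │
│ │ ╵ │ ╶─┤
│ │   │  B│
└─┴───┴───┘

Checking each cell for number of passages:

Dead ends found at positions:
  (0, 4)
  (1, 1)
  (1, 2)
  (4, 0)
  (4, 4)
Total dead ends: 5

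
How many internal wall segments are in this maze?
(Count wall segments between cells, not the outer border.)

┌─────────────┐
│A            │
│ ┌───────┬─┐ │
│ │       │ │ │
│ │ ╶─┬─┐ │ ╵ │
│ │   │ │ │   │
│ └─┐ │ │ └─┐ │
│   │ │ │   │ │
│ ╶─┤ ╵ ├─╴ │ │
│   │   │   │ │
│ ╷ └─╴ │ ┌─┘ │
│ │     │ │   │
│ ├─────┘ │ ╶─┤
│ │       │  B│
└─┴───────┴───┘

Counting internal wall segments:
Total internal walls: 36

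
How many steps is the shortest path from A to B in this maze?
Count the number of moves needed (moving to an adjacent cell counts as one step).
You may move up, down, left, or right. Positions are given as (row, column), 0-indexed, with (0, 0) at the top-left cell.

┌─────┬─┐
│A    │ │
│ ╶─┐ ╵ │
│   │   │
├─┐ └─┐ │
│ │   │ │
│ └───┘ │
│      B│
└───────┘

Using BFS to find shortest path:
Start: (0, 0), End: (3, 3)
Path found:
(0,0) → (0,1) → (0,2) → (1,2) → (1,3) → (2,3) → (3,3)
Number of steps: 6

Solution:

┌─────┬─┐
│A → ↓│ │
│ ╶─┐ ╵ │
│   │↳ ↓│
├─┐ └─┐ │
│ │   │↓│
│ └───┘ │
│      B│
└───────┘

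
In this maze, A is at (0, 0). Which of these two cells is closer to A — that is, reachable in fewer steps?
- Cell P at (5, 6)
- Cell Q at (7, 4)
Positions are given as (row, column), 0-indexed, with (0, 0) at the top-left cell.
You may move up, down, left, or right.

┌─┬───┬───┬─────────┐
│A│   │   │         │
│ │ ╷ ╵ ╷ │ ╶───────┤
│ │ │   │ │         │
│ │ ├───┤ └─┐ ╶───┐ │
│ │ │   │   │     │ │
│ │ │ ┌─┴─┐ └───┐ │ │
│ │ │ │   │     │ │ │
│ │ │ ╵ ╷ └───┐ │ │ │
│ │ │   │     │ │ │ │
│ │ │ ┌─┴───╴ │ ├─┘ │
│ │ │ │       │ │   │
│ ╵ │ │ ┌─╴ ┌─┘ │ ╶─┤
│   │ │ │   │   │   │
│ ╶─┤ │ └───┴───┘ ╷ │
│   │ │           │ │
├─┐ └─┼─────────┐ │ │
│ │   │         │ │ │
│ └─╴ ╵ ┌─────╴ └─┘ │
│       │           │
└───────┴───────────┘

Shortest path A → P at (5, 6): 35 steps
Shortest path A → Q at (7, 4): 29 steps

Q is closer (29 steps vs 35 steps).

Path to P:

┌─┬───┬───┬─────────┐
│A│   │   │         │
│ │ ╷ ╵ ╷ │ ╶───────┤
│↓│ │   │ │         │
│ │ ├───┤ └─┐ ╶───┐ │
│↓│ │   │   │     │ │
│ │ │ ┌─┴─┐ └───┐ │ │
│↓│ │ │   │     │ │ │
│ │ │ ╵ ╷ └───┐ │ │ │
│↓│ │   │     │ │ │ │
│ │ │ ┌─┴───╴ │ ├─┘ │
│↓│ │ │↱ → → P│ │   │
│ ╵ │ │ ┌─╴ ┌─┘ │ ╶─┤
│↓  │ │↑│   │   │↓ ↰│
│ ╶─┤ │ └───┴───┘ ╷ │
│↳ ↓│ │↑ ← ← ← ← ↲│↑│
├─┐ └─┼─────────┐ │ │
│ │↳ ↓│↱ → → → ↓│ │↑│
│ └─╴ ╵ ┌─────╴ └─┘ │
│    ↳ ↑│      ↳ → ↑│
└───────┴───────────┘

Path to Q:

┌─┬───┬───┬─────────┐
│A│   │   │         │
│ │ ╷ ╵ ╷ │ ╶───────┤
│↓│ │   │ │         │
│ │ ├───┤ └─┐ ╶───┐ │
│↓│ │   │   │     │ │
│ │ │ ┌─┴─┐ └───┐ │ │
│↓│ │ │   │     │ │ │
│ │ │ ╵ ╷ └───┐ │ │ │
│↓│ │   │     │ │ │ │
│ │ │ ┌─┴───╴ │ ├─┘ │
│↓│ │ │       │ │   │
│ ╵ │ │ ┌─╴ ┌─┘ │ ╶─┤
│↓  │ │ │   │   │↓ ↰│
│ ╶─┤ │ └───┴───┘ ╷ │
│↳ ↓│ │  Q ← ← ← ↲│↑│
├─┐ └─┼─────────┐ │ │
│ │↳ ↓│↱ → → → ↓│ │↑│
│ └─╴ ╵ ┌─────╴ └─┘ │
│    ↳ ↑│      ↳ → ↑│
└───────┴───────────┘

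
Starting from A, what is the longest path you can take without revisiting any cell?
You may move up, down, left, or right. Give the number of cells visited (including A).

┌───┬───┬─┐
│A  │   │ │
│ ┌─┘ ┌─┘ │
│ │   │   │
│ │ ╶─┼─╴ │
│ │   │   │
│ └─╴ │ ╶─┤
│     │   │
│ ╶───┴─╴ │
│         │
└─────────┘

Finding longest simple path using DFS:
Start: (0, 0)
Longest path visits 15 cells
Path: A → down → down → down → down → right → right → right → right → up → left → up → right → up → up

Solution:

┌───┬───┬─┐
│A  │   │B│
│ ┌─┘ ┌─┘ │
│↓│   │  ↑│
│ │ ╶─┼─╴ │
│↓│   │↱ ↑│
│ └─╴ │ ╶─┤
│↓    │↑ ↰│
│ ╶───┴─╴ │
│↳ → → → ↑│
└─────────┘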